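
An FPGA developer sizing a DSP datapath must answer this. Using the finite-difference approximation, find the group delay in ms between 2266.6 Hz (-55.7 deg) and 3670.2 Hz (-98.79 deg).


Group delay from phase difference:
tau = -d(phi)/d(omega)
d(phi) = -43.09 deg = -0.752062 rad
d(omega) = 2*pi*(3670.2 - 2266.6) = 8819.0789 rad/s
tau = -(-0.752062) / 8819.0789
    = 0.0853 ms

0.0853 ms


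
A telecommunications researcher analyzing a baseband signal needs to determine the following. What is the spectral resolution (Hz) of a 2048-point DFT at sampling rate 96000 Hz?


DFT frequency resolution:
df = fs / N
   = 96000 / 2048
   = 46.875 Hz

46.875 Hz


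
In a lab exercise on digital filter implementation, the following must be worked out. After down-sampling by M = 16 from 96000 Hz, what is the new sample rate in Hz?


Decimation reduces the sample rate:
fs_out = fs_in / M
       = 96000 / 16
       = 6000.0 Hz

6000.0 Hz


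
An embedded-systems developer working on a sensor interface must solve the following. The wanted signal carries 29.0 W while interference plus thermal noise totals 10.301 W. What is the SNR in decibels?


SNR in decibels:
SNR = 10 * log10(Ps / Pn)
    = 10 * log10(29.0 / 10.301)
    = 10 * log10(2.8153)
    = 10 * 0.4495
    = 4.5 dB

4.5 dB


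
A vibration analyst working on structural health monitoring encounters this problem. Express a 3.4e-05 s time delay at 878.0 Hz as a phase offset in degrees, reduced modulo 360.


Phase shift from frequency and time delay:
phi = 360 * f * t_delay
    = 360 * 878.0 * 3.4e-05
    = 10.75 degrees
    mod 360 = 10.75 degrees

10.75 degrees


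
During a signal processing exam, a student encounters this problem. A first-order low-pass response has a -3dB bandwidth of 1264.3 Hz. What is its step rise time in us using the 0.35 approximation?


Rise time from bandwidth relationship:
tr = 0.35 / BW
   = 0.35 / 1264.3
   = 0.0002768330301 s
   = 276.833 us

276.833 us


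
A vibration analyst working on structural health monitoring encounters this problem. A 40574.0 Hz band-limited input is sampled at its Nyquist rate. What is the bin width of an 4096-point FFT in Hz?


Step 1 — Nyquist sampling rate:
fs = 2 * fmax = 2 * 40574.0 = 81148.0 Hz

Step 2 — DFT bin spacing:
df = fs / N = 81148.0 / 4096 = 19.8115 Hz

19.8115 Hz


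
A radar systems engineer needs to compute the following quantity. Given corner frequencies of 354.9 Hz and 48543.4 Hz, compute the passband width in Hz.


Bandwidth is the difference of -3dB frequencies:
BW = f_high - f_low
   = 48543.4 - 354.9
   = 48188.5 Hz

48188.5 Hz


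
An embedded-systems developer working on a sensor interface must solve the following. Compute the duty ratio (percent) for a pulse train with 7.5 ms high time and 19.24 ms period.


Duty cycle as a percentage:
DC = (t_on / T) * 100
   = (7.5 / 19.24) * 100
   = 0.389813 * 100
   = 38.98 %

38.98 %


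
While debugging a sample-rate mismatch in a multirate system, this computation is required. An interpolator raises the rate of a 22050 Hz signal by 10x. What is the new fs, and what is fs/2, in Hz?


Step 1 — output sample rate after interpolation by L:
fs_out = L * fs_in = 10 * 22050 = 220500 Hz

Step 2 — Nyquist frequency of the output stream:
f_Nyq = fs_out / 2 = 220500 / 2 = 110250.0 Hz

fs_out = 220500 Hz; f_Nyquist = 110250.0 Hz


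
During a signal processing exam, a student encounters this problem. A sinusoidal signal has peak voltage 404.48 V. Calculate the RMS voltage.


RMS voltage for a sinusoidal waveform:
V_rms = V_peak / sqrt(2)
      = 404.48 / 1.414214
      = 286.011 V

286.011 V


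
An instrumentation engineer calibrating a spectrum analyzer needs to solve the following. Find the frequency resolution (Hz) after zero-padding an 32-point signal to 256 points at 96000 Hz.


Frequency resolution after zero-padding:
N_padded = 32 * 8 = 256
df = fs / N_padded
   = 96000 / 256
   = 375.0 Hz

375.0 Hz


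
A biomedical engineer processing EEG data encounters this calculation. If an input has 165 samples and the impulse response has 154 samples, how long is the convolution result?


Linear convolution output length:
L = N + M - 1
  = 165 + 154 - 1
  = 318 samples

318


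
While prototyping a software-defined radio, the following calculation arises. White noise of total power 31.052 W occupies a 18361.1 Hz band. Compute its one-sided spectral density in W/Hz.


Power spectral density:
PSD = P / BW
    = 31.052 / 18361.1
    = 0.00169118 W/Hz

0.00169118 W/Hz


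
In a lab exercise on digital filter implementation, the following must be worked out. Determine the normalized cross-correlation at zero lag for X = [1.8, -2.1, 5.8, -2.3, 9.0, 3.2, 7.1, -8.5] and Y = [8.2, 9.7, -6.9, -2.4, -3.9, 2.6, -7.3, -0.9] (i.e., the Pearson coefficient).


Pearson correlation coefficient (population):
r = cov(X,Y) / (std(X) * std(Y))
Mean X = 1.75, Mean Y = -0.1125
Cov(X,Y) = -13.686875
Std(X) = 5.43116, Std(Y) = 6.027735
r = -0.4181

-0.4181


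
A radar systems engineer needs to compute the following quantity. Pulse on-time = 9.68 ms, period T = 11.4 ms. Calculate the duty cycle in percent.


Duty cycle as a percentage:
DC = (t_on / T) * 100
   = (9.68 / 11.4) * 100
   = 0.849123 * 100
   = 84.91 %

84.91 %


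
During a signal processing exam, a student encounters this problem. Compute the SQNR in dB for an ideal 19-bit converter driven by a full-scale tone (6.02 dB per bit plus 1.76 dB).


Theoretical SNR for a full-scale sinusoid:
SNR = 6.02 * N + 1.76
    = 6.02 * 19 + 1.76
    = 114.38 + 1.76
    = 116.14 dB

116.14 dB


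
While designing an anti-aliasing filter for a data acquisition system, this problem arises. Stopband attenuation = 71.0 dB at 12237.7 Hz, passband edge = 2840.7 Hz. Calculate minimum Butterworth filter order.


Butterworth filter order formula:
n = log10(10^(A/10) - 1) / (2 * log10(f_stop/f_pass))
10^(71.0/10) - 1 = 12589253.1179
f_stop/f_pass = 12237.7 / 2840.7 = 4.308
n = 5.5969 -> ceil = 6

6


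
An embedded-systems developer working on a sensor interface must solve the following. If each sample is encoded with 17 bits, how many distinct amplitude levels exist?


Number of quantization levels = 2^N
= 2^17
= 131072

131072


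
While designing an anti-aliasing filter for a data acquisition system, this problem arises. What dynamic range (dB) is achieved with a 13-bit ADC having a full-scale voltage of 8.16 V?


Dynamic range from full-scale to LSB:
V_min = V_max / 2^bits = 8.16 / 2^13
DR = 20 * log10(V_max / V_min)
   = 20 * log10(2^13)
   = 20 * 13 * log10(2)
   = 78.27 dB

78.27 dB


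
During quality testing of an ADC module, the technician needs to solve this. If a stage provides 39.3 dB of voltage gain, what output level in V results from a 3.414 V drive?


Output voltage from dB gain:
V_out = V_in * 10^(gain_dB / 20)
      = 3.414 * 10^(39.3 / 20)
      = 3.414 * 92.257143
      = 314.9659 V

314.9659 V


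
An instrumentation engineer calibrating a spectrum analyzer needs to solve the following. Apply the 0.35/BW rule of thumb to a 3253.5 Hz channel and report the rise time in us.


Rise time from bandwidth relationship:
tr = 0.35 / BW
   = 0.35 / 3253.5
   = 0.0001075764561 s
   = 107.5765 us

107.5765 us


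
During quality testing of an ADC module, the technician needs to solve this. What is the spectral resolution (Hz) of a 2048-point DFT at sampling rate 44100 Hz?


DFT frequency resolution:
df = fs / N
   = 44100 / 2048
   = 21.5332 Hz

21.5332 Hz


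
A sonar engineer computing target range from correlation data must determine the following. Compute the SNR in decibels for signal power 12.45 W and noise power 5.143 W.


SNR in decibels:
SNR = 10 * log10(Ps / Pn)
    = 10 * log10(12.45 / 5.143)
    = 10 * log10(2.4208)
    = 10 * 0.384
    = 3.84 dB

3.84 dB


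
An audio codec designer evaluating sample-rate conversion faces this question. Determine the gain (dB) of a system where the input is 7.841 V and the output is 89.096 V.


Voltage gain in dB:
G = 20 * log10(Vout / Vin)
  = 20 * log10(89.096 / 7.841)
  = 20 * log10(11.362836)
  = 20 * 1.055487
  = 21.11 dB

21.11 dB


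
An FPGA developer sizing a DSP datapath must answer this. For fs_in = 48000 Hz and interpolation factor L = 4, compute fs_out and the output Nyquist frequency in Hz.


Step 1 — output sample rate after interpolation by L:
fs_out = L * fs_in = 4 * 48000 = 192000 Hz

Step 2 — Nyquist frequency of the output stream:
f_Nyq = fs_out / 2 = 192000 / 2 = 96000.0 Hz

fs_out = 192000 Hz; f_Nyquist = 96000.0 Hz


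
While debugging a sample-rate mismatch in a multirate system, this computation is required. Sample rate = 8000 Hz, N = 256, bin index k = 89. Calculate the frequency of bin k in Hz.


Frequency of DFT bin k:
f_k = k * fs / N
    = 89 * 8000 / 256
    = 712000 / 256
    = 2781.25 Hz

2781.25 Hz


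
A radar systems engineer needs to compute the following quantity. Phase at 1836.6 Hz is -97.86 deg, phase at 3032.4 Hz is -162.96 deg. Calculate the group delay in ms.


Group delay from phase difference:
tau = -d(phi)/d(omega)
d(phi) = -65.1 deg = -1.136209 rad
d(omega) = 2*pi*(3032.4 - 1836.6) = 7513.433 rad/s
tau = -(-1.136209) / 7513.433
    = 0.1512 ms

0.1512 ms


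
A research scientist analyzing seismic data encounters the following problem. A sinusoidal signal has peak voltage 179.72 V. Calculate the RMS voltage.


RMS voltage for a sinusoidal waveform:
V_rms = V_peak / sqrt(2)
      = 179.72 / 1.414214
      = 127.081 V

127.081 V


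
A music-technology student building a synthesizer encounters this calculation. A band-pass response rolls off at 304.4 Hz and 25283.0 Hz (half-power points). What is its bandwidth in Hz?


Bandwidth is the difference of -3dB frequencies:
BW = f_high - f_low
   = 25283.0 - 304.4
   = 24978.6 Hz

24978.6 Hz


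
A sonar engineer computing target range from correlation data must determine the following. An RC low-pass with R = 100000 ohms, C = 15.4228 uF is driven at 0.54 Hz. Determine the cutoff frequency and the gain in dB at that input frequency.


Step 1 — cutoff frequency:
fc = 1 / (2*pi*R*C)
C = 15.4228 uF = 1.54228e-05 F
fc = 1 / (2*pi*100000*1.54228e-05)
   = 0.103195 Hz

Step 2 — magnitude at f = 0.54 Hz:
|H(f)| = 1 / sqrt(1 + (f/fc)^2)
f/fc = 0.54 / 0.103195 = 5.232812
|H| = 1 / sqrt(1 + 27.382321) = 0.1877051
|H|_dB = 20*log10(0.1877051) = -14.53 dB

fc = 0.103195 Hz; |H(0.54 Hz)| = -14.53 dB


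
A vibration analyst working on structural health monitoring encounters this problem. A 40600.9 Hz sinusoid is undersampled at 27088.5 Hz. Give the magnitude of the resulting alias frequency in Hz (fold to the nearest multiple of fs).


Compute the nearest integer multiple of fs to the signal:
n = round(40600.9 / 27088.5) = 1
f_alias = |40600.9 - 1 * 27088.5|
        = |40600.9 - 27088.5|
        = 13512.4 Hz

13512.4


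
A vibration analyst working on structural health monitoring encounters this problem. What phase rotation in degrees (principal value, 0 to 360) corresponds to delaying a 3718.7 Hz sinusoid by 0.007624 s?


Phase shift from frequency and time delay:
phi = 360 * f * t_delay
    = 360 * 3718.7 * 0.007624
    = 10206.49 degrees
    mod 360 = 126.49 degrees

126.49 degrees


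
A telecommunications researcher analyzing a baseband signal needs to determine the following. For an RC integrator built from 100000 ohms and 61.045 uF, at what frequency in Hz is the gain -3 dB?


Cutoff frequency of a first-order RC filter:
fc = 1 / (2 * pi * R * C)
C = 61.045 uF = 6.1045e-05 F
fc = 1 / (2 * pi * 100000 * 6.1045e-05)
   = 1 / 38.355704707678
   = 0.026072 Hz

0.026072 Hz


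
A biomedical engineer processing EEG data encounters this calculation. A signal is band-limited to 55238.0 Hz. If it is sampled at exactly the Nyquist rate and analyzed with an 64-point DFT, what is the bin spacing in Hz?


Step 1 — Nyquist sampling rate:
fs = 2 * fmax = 2 * 55238.0 = 110476.0 Hz

Step 2 — DFT bin spacing:
df = fs / N = 110476.0 / 64 = 1726.1875 Hz

1726.1875 Hz


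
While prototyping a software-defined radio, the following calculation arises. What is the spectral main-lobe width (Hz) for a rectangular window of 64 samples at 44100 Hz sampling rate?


Main lobe width for a rectangular window:
Width = 2 * fs / N
      = 2 * 44100 / 64
      = 88200 / 64
      = 1378.125 Hz

1378.125 Hz


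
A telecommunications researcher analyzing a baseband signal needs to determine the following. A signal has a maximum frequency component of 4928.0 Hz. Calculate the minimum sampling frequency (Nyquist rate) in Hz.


The Nyquist rate is twice the maximum frequency component.
fs_min = 2 * fmax
      = 2 * 4928.0
      = 9856.0 Hz

9856.0


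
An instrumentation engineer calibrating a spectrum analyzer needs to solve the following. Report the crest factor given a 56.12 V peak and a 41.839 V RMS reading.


Crest factor is the ratio of peak to RMS:
CF = V_peak / V_rms
   = 56.12 / 41.839
   = 1.3413

1.3413


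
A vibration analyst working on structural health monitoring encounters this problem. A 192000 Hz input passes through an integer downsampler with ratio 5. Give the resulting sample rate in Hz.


Decimation reduces the sample rate:
fs_out = fs_in / M
       = 192000 / 5
       = 38400.0 Hz

38400.0 Hz


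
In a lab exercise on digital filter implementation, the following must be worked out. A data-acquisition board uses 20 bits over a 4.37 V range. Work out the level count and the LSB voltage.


Step 1 — number of quantization levels:
L = 2^N = 2^20 = 1048576

Step 2 — LSB step size:
delta = Vfs / L
      = 4.37 / 1048576
      = 4.17e-06 V

Levels = 1048576; step size = 4.17e-06 V


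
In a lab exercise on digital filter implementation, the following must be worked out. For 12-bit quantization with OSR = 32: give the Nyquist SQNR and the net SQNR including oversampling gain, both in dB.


Step 1 — baseline SQNR at Nyquist:
SQNR_base = 6.02*N + 1.76
          = 6.02*12 + 1.76
          = 74.0 dB

Step 2 — oversampling processing gain:
G = 10*log10(OSR) = 10*log10(32) = 15.05 dB

Step 3 — total:
SQNR_total = 74.0 + 15.05 = 89.05 dB

Base SQNR = 74.0 dB; oversampled SQNR = 89.05 dB


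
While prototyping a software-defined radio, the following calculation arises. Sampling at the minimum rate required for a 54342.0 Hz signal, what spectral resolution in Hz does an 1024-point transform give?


Step 1 — Nyquist sampling rate:
fs = 2 * fmax = 2 * 54342.0 = 108684.0 Hz

Step 2 — DFT bin spacing:
df = fs / N = 108684.0 / 1024 = 106.1367 Hz

106.1367 Hz


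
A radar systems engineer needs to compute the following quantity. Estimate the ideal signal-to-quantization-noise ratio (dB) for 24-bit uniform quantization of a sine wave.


Theoretical SNR for a full-scale sinusoid:
SNR = 6.02 * N + 1.76
    = 6.02 * 24 + 1.76
    = 144.48 + 1.76
    = 146.24 dB

146.24 dB


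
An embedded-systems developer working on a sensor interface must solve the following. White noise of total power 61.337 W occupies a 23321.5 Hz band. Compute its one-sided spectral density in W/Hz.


Power spectral density:
PSD = P / BW
    = 61.337 / 23321.5
    = 0.00263006 W/Hz

0.00263006 W/Hz


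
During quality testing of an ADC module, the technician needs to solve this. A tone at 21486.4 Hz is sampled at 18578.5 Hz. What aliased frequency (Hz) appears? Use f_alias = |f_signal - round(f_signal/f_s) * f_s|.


Compute the nearest integer multiple of fs to the signal:
n = round(21486.4 / 18578.5) = 1
f_alias = |21486.4 - 1 * 18578.5|
        = |21486.4 - 18578.5|
        = 2907.9 Hz

2907.9


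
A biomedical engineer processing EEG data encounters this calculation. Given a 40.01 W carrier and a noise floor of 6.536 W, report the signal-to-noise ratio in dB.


SNR in decibels:
SNR = 10 * log10(Ps / Pn)
    = 10 * log10(40.01 / 6.536)
    = 10 * log10(6.1215)
    = 10 * 0.7869
    = 7.87 dB

7.87 dB


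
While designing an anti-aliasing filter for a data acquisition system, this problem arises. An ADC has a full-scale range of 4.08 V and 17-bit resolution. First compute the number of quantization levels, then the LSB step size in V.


Step 1 — number of quantization levels:
L = 2^N = 2^17 = 131072

Step 2 — LSB step size:
delta = Vfs / L
      = 4.08 / 131072
      = 3.113e-05 V

Levels = 131072; step size = 3.113e-05 V


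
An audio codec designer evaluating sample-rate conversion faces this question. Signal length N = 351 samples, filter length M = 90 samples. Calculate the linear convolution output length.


Linear convolution output length:
L = N + M - 1
  = 351 + 90 - 1
  = 440 samples

440


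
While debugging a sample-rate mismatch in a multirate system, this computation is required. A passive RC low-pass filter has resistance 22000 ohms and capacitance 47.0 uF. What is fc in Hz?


Cutoff frequency of a first-order RC filter:
fc = 1 / (2 * pi * R * C)
C = 47.0 uF = 4.7e-05 F
fc = 1 / (2 * pi * 22000 * 4.7e-05)
   = 1 / 6.4968136076237
   = 0.153922 Hz

0.153922 Hz


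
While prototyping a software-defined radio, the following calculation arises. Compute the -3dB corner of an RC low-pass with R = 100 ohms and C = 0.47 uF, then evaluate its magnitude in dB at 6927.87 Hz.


Step 1 — cutoff frequency:
fc = 1 / (2*pi*R*C)
C = 0.47 uF = 4.7e-07 F
fc = 1 / (2*pi*100*4.7e-07)
   = 3386.275 Hz

Step 2 — magnitude at f = 6927.87 Hz:
|H(f)| = 1 / sqrt(1 + (f/fc)^2)
f/fc = 6927.87 / 3386.275 = 2.045868
|H| = 1 / sqrt(1 + 4.185576) = 0.4391385
|H|_dB = 20*log10(0.4391385) = -7.15 dB

fc = 3386.275 Hz; |H(6927.87 Hz)| = -7.15 dB


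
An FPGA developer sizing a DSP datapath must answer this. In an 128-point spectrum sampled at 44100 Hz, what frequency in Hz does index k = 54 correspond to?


Frequency of DFT bin k:
f_k = k * fs / N
    = 54 * 44100 / 128
    = 2381400 / 128
    = 18604.688 Hz

18604.688 Hz


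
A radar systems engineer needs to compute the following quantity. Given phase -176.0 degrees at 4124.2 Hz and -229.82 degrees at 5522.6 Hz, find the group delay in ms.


Group delay from phase difference:
tau = -d(phi)/d(omega)
d(phi) = -53.82 deg = -0.939336 rad
d(omega) = 2*pi*(5522.6 - 4124.2) = 8786.4063 rad/s
tau = -(-0.939336) / 8786.4063
    = 0.1069 ms

0.1069 ms


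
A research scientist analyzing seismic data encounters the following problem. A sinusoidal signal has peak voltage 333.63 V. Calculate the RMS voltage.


RMS voltage for a sinusoidal waveform:
V_rms = V_peak / sqrt(2)
      = 333.63 / 1.414214
      = 235.912 V

235.912 V


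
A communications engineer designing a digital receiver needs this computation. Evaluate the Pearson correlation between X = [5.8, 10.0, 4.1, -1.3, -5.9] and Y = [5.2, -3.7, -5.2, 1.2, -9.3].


Pearson correlation coefficient (population):
r = cov(X,Y) / (std(X) * std(Y))
Mean X = 2.54, Mean Y = -2.36
Cov(X,Y) = 11.0244
Std(X) = 5.56223, Std(Y) = 5.056718
r = 0.392

0.392


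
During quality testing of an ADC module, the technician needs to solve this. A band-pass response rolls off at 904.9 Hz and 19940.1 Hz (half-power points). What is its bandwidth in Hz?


Bandwidth is the difference of -3dB frequencies:
BW = f_high - f_low
   = 19940.1 - 904.9
   = 19035.2 Hz

19035.2 Hz


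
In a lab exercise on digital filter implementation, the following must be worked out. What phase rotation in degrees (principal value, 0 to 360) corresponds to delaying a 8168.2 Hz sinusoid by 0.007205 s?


Phase shift from frequency and time delay:
phi = 360 * f * t_delay
    = 360 * 8168.2 * 0.007205
    = 21186.68 degrees
    mod 360 = 306.68 degrees

306.68 degrees


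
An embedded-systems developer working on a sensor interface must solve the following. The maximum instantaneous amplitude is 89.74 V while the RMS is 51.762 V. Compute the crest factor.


Crest factor is the ratio of peak to RMS:
CF = V_peak / V_rms
   = 89.74 / 51.762
   = 1.7337

1.7337


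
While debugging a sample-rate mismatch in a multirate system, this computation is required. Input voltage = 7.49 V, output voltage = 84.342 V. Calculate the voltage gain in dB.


Voltage gain in dB:
G = 20 * log10(Vout / Vin)
  = 20 * log10(84.342 / 7.49)
  = 20 * log10(11.260614)
  = 20 * 1.051562
  = 21.03 dB

21.03 dB


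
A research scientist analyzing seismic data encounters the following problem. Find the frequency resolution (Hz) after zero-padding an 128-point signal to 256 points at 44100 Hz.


Frequency resolution after zero-padding:
N_padded = 128 * 2 = 256
df = fs / N_padded
   = 44100 / 256
   = 172.2656 Hz

172.2656 Hz


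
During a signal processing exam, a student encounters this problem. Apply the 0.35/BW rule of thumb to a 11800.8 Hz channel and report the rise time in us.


Rise time from bandwidth relationship:
tr = 0.35 / BW
   = 0.35 / 11800.8
   = 2.965900617e-05 s
   = 29.659 us

29.659 us


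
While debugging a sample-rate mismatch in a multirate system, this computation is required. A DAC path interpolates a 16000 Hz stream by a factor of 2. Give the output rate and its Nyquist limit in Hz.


Step 1 — output sample rate after interpolation by L:
fs_out = L * fs_in = 2 * 16000 = 32000 Hz

Step 2 — Nyquist frequency of the output stream:
f_Nyq = fs_out / 2 = 32000 / 2 = 16000.0 Hz

fs_out = 32000 Hz; f_Nyquist = 16000.0 Hz


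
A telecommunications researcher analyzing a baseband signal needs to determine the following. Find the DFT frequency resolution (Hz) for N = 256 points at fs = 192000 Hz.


DFT frequency resolution:
df = fs / N
   = 192000 / 256
   = 750.0 Hz

750.0 Hz


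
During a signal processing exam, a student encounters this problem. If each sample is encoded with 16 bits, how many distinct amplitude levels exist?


Number of quantization levels = 2^N
= 2^16
= 65536

65536


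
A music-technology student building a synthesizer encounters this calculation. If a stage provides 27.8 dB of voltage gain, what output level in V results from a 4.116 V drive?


Output voltage from dB gain:
V_out = V_in * 10^(gain_dB / 20)
      = 4.116 * 10^(27.8 / 20)
      = 4.116 * 24.547089
      = 101.0358 V

101.0358 V


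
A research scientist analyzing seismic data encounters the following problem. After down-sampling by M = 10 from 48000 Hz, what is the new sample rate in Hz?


Decimation reduces the sample rate:
fs_out = fs_in / M
       = 48000 / 10
       = 4800.0 Hz

4800.0 Hz


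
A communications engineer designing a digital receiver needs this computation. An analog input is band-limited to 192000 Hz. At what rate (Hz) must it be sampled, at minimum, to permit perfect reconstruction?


The Nyquist rate is twice the maximum frequency component.
fs_min = 2 * fmax
      = 2 * 192000
      = 384000 Hz

384000


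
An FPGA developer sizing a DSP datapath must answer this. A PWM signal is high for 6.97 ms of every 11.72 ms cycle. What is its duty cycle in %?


Duty cycle as a percentage:
DC = (t_on / T) * 100
   = (6.97 / 11.72) * 100
   = 0.59471 * 100
   = 59.47 %

59.47 %


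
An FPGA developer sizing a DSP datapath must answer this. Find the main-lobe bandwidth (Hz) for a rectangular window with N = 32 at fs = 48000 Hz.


Main lobe width for a rectangular window:
Width = 2 * fs / N
      = 2 * 48000 / 32
      = 96000 / 32
      = 3000.0 Hz

3000.0 Hz


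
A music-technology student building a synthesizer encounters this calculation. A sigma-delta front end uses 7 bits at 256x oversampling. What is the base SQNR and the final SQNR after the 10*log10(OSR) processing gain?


Step 1 — baseline SQNR at Nyquist:
SQNR_base = 6.02*N + 1.76
          = 6.02*7 + 1.76
          = 43.9 dB

Step 2 — oversampling processing gain:
G = 10*log10(OSR) = 10*log10(256) = 24.08 dB

Step 3 — total:
SQNR_total = 43.9 + 24.08 = 67.98 dB

Base SQNR = 43.9 dB; oversampled SQNR = 67.98 dB


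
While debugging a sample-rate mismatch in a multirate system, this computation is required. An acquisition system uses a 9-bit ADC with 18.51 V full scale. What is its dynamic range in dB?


Dynamic range from full-scale to LSB:
V_min = V_max / 2^bits = 18.51 / 2^9
DR = 20 * log10(V_max / V_min)
   = 20 * log10(2^9)
   = 20 * 9 * log10(2)
   = 54.19 dB

54.19 dB


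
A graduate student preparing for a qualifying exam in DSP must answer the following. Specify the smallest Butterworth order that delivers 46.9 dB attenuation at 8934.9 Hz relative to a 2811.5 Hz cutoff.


Butterworth filter order formula:
n = log10(10^(A/10) - 1) / (2 * log10(f_stop/f_pass))
10^(46.9/10) - 1 = 48976.8819
f_stop/f_pass = 8934.9 / 2811.5 = 3.178
n = 4.6699 -> ceil = 5

5


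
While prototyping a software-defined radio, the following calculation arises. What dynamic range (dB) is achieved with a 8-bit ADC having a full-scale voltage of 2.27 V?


Dynamic range from full-scale to LSB:
V_min = V_max / 2^bits = 2.27 / 2^8
DR = 20 * log10(V_max / V_min)
   = 20 * log10(2^8)
   = 20 * 8 * log10(2)
   = 48.16 dB

48.16 dB


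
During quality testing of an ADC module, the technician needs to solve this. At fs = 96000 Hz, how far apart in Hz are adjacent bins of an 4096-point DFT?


DFT frequency resolution:
df = fs / N
   = 96000 / 4096
   = 23.4375 Hz

23.4375 Hz


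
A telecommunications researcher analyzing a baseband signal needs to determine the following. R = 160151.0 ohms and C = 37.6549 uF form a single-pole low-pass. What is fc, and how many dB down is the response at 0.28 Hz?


Step 1 — cutoff frequency:
fc = 1 / (2*pi*R*C)
C = 37.6549 uF = 3.76549e-05 F
fc = 1 / (2*pi*160151.0*3.76549e-05)
   = 0.0263918 Hz

Step 2 — magnitude at f = 0.28 Hz:
|H(f)| = 1 / sqrt(1 + (f/fc)^2)
f/fc = 0.28 / 0.0263918 = 10.609356
|H| = 1 / sqrt(1 + 112.558435) = 0.0938405
|H|_dB = 20*log10(0.0938405) = -20.55 dB

fc = 0.0263918 Hz; |H(0.28 Hz)| = -20.55 dB


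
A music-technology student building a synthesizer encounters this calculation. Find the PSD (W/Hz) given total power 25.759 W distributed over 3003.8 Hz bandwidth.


Power spectral density:
PSD = P / BW
    = 25.759 / 3003.8
    = 0.00857547 W/Hz

0.00857547 W/Hz


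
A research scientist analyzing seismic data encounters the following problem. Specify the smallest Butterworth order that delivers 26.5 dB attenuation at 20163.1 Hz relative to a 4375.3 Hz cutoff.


Butterworth filter order formula:
n = log10(10^(A/10) - 1) / (2 * log10(f_stop/f_pass))
10^(26.5/10) - 1 = 445.6836
f_stop/f_pass = 20163.1 / 4375.3 = 4.6084
n = 1.9961 -> ceil = 2

2


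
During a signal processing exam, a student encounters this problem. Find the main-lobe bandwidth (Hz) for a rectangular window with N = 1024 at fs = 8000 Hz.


Main lobe width for a rectangular window:
Width = 2 * fs / N
      = 2 * 8000 / 1024
      = 16000 / 1024
      = 15.625 Hz

15.625 Hz


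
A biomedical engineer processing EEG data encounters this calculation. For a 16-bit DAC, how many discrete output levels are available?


Number of quantization levels = 2^N
= 2^16
= 65536

65536


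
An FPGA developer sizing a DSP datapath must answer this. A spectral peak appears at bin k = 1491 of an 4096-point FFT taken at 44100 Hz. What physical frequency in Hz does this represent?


Frequency of DFT bin k:
f_k = k * fs / N
    = 1491 * 44100 / 4096
    = 65753100 / 4096
    = 16053.003 Hz

16053.003 Hz


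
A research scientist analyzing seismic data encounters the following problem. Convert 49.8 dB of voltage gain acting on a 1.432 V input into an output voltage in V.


Output voltage from dB gain:
V_out = V_in * 10^(gain_dB / 20)
      = 1.432 * 10^(49.8 / 20)
      = 1.432 * 309.029543
      = 442.5303 V

442.5303 V


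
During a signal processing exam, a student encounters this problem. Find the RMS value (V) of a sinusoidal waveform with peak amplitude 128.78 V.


RMS voltage for a sinusoidal waveform:
V_rms = V_peak / sqrt(2)
      = 128.78 / 1.414214
      = 91.061 V

91.061 V


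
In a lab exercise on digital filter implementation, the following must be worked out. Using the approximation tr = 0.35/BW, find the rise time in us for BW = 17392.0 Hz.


Rise time from bandwidth relationship:
tr = 0.35 / BW
   = 0.35 / 17392.0
   = 2.012419503e-05 s
   = 20.1242 us

20.1242 us


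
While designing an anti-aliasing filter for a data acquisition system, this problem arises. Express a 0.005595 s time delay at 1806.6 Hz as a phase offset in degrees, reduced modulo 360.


Phase shift from frequency and time delay:
phi = 360 * f * t_delay
    = 360 * 1806.6 * 0.005595
    = 3638.85 degrees
    mod 360 = 38.85 degrees

38.85 degrees


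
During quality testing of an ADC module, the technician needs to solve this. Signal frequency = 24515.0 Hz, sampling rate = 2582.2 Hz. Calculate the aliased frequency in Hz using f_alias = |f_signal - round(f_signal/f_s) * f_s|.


Compute the nearest integer multiple of fs to the signal:
n = round(24515.0 / 2582.2) = 9
f_alias = |24515.0 - 9 * 2582.2|
        = |24515.0 - 23239.8|
        = 1275.2 Hz

1275.2


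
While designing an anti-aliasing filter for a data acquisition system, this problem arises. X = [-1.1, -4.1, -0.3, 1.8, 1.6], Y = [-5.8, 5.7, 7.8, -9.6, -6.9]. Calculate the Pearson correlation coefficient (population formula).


Pearson correlation coefficient (population):
r = cov(X,Y) / (std(X) * std(Y))
Mean X = -0.42, Mean Y = -1.76
Cov(X,Y) = -10.2692
Std(X) = 2.146066, Std(Y) = 7.088752
r = -0.675

-0.675


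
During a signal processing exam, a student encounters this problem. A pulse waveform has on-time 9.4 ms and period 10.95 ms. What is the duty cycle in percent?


Duty cycle as a percentage:
DC = (t_on / T) * 100
   = (9.4 / 10.95) * 100
   = 0.858447 * 100
   = 85.84 %

85.84 %


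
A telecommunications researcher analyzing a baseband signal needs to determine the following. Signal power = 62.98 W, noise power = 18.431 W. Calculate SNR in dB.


SNR in decibels:
SNR = 10 * log10(Ps / Pn)
    = 10 * log10(62.98 / 18.431)
    = 10 * log10(3.4171)
    = 10 * 0.5337
    = 5.34 dB

5.34 dB


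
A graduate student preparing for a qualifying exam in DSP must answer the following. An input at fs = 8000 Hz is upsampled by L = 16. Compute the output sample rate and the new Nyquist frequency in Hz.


Step 1 — output sample rate after interpolation by L:
fs_out = L * fs_in = 16 * 8000 = 128000 Hz

Step 2 — Nyquist frequency of the output stream:
f_Nyq = fs_out / 2 = 128000 / 2 = 64000.0 Hz

fs_out = 128000 Hz; f_Nyquist = 64000.0 Hz


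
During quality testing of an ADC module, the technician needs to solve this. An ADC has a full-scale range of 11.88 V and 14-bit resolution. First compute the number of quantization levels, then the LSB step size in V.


Step 1 — number of quantization levels:
L = 2^N = 2^14 = 16384

Step 2 — LSB step size:
delta = Vfs / L
      = 11.88 / 16384
      = 0.0007251 V

Levels = 16384; step size = 0.0007251 V


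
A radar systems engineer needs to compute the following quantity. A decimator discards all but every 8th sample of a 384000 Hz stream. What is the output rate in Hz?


Decimation reduces the sample rate:
fs_out = fs_in / M
       = 384000 / 8
       = 48000.0 Hz

48000.0 Hz


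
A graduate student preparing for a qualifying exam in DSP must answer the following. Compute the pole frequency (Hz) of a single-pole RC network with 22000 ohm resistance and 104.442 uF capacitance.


Cutoff frequency of a first-order RC filter:
fc = 1 / (2 * pi * R * C)
C = 104.442 uF = 0.000104442 F
fc = 1 / (2 * pi * 22000 * 0.000104442)
   = 1 / 14.437025676754
   = 0.069266 Hz

0.069266 Hz


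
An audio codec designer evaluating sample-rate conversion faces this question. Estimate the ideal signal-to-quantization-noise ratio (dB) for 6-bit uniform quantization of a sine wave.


Theoretical SNR for a full-scale sinusoid:
SNR = 6.02 * N + 1.76
    = 6.02 * 6 + 1.76
    = 36.12 + 1.76
    = 37.88 dB

37.88 dB


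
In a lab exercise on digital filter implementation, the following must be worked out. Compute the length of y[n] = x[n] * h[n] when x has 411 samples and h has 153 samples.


Linear convolution output length:
L = N + M - 1
  = 411 + 153 - 1
  = 563 samples

563


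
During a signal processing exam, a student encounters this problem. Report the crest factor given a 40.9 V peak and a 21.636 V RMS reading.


Crest factor is the ratio of peak to RMS:
CF = V_peak / V_rms
   = 40.9 / 21.636
   = 1.8904

1.8904


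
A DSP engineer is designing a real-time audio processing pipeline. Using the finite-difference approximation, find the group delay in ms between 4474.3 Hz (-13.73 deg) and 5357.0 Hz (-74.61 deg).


Group delay from phase difference:
tau = -d(phi)/d(omega)
d(phi) = -60.88 deg = -1.062556 rad
d(omega) = 2*pi*(5357.0 - 4474.3) = 5546.1677 rad/s
tau = -(-1.062556) / 5546.1677
    = 0.1916 ms

0.1916 ms


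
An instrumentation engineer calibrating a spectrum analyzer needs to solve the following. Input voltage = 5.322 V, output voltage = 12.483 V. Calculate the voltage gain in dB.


Voltage gain in dB:
G = 20 * log10(Vout / Vin)
  = 20 * log10(12.483 / 5.322)
  = 20 * log10(2.345547)
  = 20 * 0.370244
  = 7.4 dB

7.4 dB


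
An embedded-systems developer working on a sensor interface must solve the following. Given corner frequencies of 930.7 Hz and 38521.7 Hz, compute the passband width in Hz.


Bandwidth is the difference of -3dB frequencies:
BW = f_high - f_low
   = 38521.7 - 930.7
   = 37591.0 Hz

37591.0 Hz


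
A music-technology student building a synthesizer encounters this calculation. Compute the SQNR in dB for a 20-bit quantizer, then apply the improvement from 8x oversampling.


Step 1 — baseline SQNR at Nyquist:
SQNR_base = 6.02*N + 1.76
          = 6.02*20 + 1.76
          = 122.16 dB

Step 2 — oversampling processing gain:
G = 10*log10(OSR) = 10*log10(8) = 9.03 dB

Step 3 — total:
SQNR_total = 122.16 + 9.03 = 131.19 dB

Base SQNR = 122.16 dB; oversampled SQNR = 131.19 dB


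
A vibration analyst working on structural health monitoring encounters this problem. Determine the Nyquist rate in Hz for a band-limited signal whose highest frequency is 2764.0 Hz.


The Nyquist rate is twice the maximum frequency component.
fs_min = 2 * fmax
      = 2 * 2764.0
      = 5528.0 Hz

5528.0


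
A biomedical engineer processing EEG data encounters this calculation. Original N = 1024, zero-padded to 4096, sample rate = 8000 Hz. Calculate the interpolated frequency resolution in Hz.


Frequency resolution after zero-padding:
N_padded = 1024 * 4 = 4096
df = fs / N_padded
   = 8000 / 4096
   = 1.9531 Hz

1.9531 Hz


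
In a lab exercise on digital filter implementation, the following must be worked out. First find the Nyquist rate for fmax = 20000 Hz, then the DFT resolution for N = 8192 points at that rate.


Step 1 — Nyquist sampling rate:
fs = 2 * fmax = 2 * 20000 = 40000 Hz

Step 2 — DFT bin spacing:
df = fs / N = 40000 / 8192 = 4.8828 Hz

4.8828 Hz


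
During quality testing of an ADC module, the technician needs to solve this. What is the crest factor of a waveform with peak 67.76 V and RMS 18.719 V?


Crest factor is the ratio of peak to RMS:
CF = V_peak / V_rms
   = 67.76 / 18.719
   = 3.6199

3.6199


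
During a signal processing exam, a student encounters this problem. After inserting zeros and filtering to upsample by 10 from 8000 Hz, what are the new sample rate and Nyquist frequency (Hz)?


Step 1 — output sample rate after interpolation by L:
fs_out = L * fs_in = 10 * 8000 = 80000 Hz

Step 2 — Nyquist frequency of the output stream:
f_Nyq = fs_out / 2 = 80000 / 2 = 40000.0 Hz

fs_out = 80000 Hz; f_Nyquist = 40000.0 Hz


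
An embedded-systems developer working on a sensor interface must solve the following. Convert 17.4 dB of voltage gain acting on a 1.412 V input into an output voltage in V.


Output voltage from dB gain:
V_out = V_in * 10^(gain_dB / 20)
      = 1.412 * 10^(17.4 / 20)
      = 1.412 * 7.413102
      = 10.4673 V

10.4673 V


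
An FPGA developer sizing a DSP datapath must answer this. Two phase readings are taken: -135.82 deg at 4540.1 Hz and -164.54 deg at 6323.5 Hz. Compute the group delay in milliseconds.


Group delay from phase difference:
tau = -d(phi)/d(omega)
d(phi) = -28.72 deg = -0.501259 rad
d(omega) = 2*pi*(6323.5 - 4540.1) = 11205.4327 rad/s
tau = -(-0.501259) / 11205.4327
    = 0.0447 ms

0.0447 ms


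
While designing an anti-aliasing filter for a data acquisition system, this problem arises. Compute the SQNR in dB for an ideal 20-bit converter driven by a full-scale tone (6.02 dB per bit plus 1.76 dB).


Theoretical SNR for a full-scale sinusoid:
SNR = 6.02 * N + 1.76
    = 6.02 * 20 + 1.76
    = 120.4 + 1.76
    = 122.16 dB

122.16 dB


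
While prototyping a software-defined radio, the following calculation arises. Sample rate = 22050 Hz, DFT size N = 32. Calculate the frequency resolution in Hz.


DFT frequency resolution:
df = fs / N
   = 22050 / 32
   = 689.0625 Hz

689.0625 Hz


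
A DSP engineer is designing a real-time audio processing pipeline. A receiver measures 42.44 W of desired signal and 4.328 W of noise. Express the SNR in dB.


SNR in decibels:
SNR = 10 * log10(Ps / Pn)
    = 10 * log10(42.44 / 4.328)
    = 10 * log10(9.8059)
    = 10 * 0.9915
    = 9.91 dB

9.91 dB


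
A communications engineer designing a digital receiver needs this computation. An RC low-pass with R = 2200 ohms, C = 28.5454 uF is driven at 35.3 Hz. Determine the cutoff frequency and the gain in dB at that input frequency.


Step 1 — cutoff frequency:
fc = 1 / (2*pi*R*C)
C = 28.5454 uF = 2.85454e-05 F
fc = 1 / (2*pi*2200*2.85454e-05)
   = 2.53432 Hz

Step 2 — magnitude at f = 35.3 Hz:
|H(f)| = 1 / sqrt(1 + (f/fc)^2)
f/fc = 35.3 / 2.53432 = 13.928786
|H| = 1 / sqrt(1 + 194.011079) = 0.0716095
|H|_dB = 20*log10(0.0716095) = -22.9 dB

fc = 2.53432 Hz; |H(35.3 Hz)| = -22.9 dB


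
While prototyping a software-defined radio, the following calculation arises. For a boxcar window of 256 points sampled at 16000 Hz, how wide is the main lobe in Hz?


Main lobe width for a rectangular window:
Width = 2 * fs / N
      = 2 * 16000 / 256
      = 32000 / 256
      = 125.0 Hz

125.0 Hz


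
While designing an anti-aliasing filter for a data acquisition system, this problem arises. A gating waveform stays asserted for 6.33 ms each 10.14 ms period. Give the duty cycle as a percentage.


Duty cycle as a percentage:
DC = (t_on / T) * 100
   = (6.33 / 10.14) * 100
   = 0.62426 * 100
   = 62.43 %

62.43 %


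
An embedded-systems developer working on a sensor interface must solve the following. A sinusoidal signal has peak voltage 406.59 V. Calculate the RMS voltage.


RMS voltage for a sinusoidal waveform:
V_rms = V_peak / sqrt(2)
      = 406.59 / 1.414214
      = 287.503 V

287.503 V


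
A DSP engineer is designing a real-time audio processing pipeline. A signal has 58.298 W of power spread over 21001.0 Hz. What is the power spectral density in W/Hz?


Power spectral density:
PSD = P / BW
    = 58.298 / 21001.0
    = 0.00277596 W/Hz

0.00277596 W/Hz


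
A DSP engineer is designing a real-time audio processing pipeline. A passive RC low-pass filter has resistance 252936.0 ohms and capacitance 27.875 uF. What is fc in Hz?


Cutoff frequency of a first-order RC filter:
fc = 1 / (2 * pi * R * C)
C = 27.875 uF = 2.7875e-05 F
fc = 1 / (2 * pi * 252936.0 * 2.7875e-05)
   = 1 / 44.300169778133
   = 0.022573 Hz

0.022573 Hz


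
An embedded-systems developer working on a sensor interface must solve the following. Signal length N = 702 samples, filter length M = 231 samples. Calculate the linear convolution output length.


Linear convolution output length:
L = N + M - 1
  = 702 + 231 - 1
  = 932 samples

932
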